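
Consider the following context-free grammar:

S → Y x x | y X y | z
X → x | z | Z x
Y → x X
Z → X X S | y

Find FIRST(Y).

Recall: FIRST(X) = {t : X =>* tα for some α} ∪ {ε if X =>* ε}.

We compute FIRST(Y) using the standard algorithm.
FIRST(S) = {x, y, z}
FIRST(X) = {x, y, z}
FIRST(Y) = {x}
FIRST(Z) = {x, y, z}
Therefore, FIRST(Y) = {x}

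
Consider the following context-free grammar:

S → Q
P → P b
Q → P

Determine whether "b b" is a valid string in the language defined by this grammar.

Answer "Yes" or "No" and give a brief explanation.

No - no valid derivation exists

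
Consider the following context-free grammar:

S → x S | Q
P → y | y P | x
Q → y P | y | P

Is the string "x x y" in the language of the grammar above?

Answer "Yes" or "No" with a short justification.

Yes - a valid derivation exists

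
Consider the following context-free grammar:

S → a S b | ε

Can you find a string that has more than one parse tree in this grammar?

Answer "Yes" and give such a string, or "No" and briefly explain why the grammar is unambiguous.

No - the grammar is unambiguous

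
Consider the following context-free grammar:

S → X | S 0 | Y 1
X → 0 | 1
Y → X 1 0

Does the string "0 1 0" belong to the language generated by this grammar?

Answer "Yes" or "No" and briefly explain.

No - no valid derivation exists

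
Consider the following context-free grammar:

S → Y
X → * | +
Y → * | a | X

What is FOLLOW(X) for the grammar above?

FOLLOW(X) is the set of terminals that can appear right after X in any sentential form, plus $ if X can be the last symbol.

We compute FOLLOW(X) using the standard algorithm.
FOLLOW(S) starts with {$}.
FIRST(S) = {*, +, a}
FIRST(X) = {*, +}
FIRST(Y) = {*, +, a}
FOLLOW(S) = {$}
FOLLOW(X) = {$}
FOLLOW(Y) = {$}
Therefore, FOLLOW(X) = {$}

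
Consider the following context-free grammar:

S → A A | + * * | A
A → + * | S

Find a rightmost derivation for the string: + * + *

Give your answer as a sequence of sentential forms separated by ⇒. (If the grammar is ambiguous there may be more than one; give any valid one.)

S ⇒ A A ⇒ A + * ⇒ + * + *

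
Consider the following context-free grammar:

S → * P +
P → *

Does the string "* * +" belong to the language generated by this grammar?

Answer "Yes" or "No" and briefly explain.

Yes - a valid derivation exists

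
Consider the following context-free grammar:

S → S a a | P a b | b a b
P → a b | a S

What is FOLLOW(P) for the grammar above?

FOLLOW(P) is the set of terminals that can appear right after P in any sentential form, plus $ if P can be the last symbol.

We compute FOLLOW(P) using the standard algorithm.
FOLLOW(S) starts with {$}.
FIRST(P) = {a}
FIRST(S) = {a, b}
FOLLOW(P) = {a}
FOLLOW(S) = {$, a}
Therefore, FOLLOW(P) = {a}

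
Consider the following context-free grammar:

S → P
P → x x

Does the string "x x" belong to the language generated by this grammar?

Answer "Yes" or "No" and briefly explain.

Yes - a valid derivation exists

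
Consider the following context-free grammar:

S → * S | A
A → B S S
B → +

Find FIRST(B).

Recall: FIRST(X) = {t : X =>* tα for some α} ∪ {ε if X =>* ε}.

We compute FIRST(B) using the standard algorithm.
FIRST(A) = {+}
FIRST(B) = {+}
FIRST(S) = {*, +}
Therefore, FIRST(B) = {+}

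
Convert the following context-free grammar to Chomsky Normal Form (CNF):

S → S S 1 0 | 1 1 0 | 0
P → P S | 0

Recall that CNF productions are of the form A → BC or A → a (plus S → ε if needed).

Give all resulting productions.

T1 → 1; T0 → 0; S → 0; P → 0; S → S X0; X0 → S X1; X1 → T1 T0; S → T1 X2; X2 → T1 T0; P → P S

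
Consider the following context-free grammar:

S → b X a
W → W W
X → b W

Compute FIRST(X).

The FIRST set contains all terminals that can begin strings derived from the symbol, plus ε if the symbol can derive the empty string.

We compute FIRST(X) using the standard algorithm.
FIRST(S) = {b}
FIRST(W) = {}
FIRST(X) = {b}
Therefore, FIRST(X) = {b}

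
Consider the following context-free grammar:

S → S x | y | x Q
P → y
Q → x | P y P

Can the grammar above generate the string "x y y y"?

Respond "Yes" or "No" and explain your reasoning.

Yes - a valid derivation exists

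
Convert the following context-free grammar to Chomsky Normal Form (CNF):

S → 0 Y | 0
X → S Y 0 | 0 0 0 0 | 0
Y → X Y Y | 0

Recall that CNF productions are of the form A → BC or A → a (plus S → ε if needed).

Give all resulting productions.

T0 → 0; S → 0; X → 0; Y → 0; S → T0 Y; X → S X0; X0 → Y T0; X → T0 X1; X1 → T0 X2; X2 → T0 T0; Y → X X3; X3 → Y Y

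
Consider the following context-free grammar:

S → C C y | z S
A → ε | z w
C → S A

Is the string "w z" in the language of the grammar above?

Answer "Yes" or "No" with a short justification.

No - no valid derivation exists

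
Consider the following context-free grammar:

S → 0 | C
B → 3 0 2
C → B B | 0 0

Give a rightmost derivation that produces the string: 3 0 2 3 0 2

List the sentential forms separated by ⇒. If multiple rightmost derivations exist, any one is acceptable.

S ⇒ C ⇒ B B ⇒ B 3 0 2 ⇒ 3 0 2 3 0 2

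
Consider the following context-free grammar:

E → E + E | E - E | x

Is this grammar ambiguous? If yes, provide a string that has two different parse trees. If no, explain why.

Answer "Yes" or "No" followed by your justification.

Yes - the string 'x - x - x + x - x' has two distinct leftmost derivations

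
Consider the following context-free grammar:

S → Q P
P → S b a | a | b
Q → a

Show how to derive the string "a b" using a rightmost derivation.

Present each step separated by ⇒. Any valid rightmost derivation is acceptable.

S ⇒ Q P ⇒ Q b ⇒ a b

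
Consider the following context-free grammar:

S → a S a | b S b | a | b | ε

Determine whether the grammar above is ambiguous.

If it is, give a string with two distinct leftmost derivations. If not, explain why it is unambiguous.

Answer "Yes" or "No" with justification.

No - the grammar is unambiguous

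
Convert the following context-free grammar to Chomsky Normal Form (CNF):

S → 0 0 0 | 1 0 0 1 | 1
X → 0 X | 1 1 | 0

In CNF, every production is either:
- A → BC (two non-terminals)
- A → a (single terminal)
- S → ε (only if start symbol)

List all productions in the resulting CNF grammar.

T0 → 0; T1 → 1; S → 1; X → 0; S → T0 X0; X0 → T0 T0; S → T1 X1; X1 → T0 X2; X2 → T0 T1; X → T0 X; X → T1 T1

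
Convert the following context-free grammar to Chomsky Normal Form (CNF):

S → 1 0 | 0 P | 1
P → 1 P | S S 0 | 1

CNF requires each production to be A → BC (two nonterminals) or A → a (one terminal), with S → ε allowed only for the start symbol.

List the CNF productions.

T1 → 1; T0 → 0; S → 1; P → 1; S → T1 T0; S → T0 P; P → T1 P; P → S X0; X0 → S T0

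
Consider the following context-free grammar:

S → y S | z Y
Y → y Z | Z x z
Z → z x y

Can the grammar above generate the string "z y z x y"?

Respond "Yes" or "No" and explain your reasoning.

Yes - a valid derivation exists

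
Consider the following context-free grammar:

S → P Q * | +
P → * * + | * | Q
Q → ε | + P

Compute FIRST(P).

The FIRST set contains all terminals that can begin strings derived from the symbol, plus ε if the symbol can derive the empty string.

We compute FIRST(P) using the standard algorithm.
FIRST(P) = {*, +, ε}
FIRST(Q) = {+, ε}
FIRST(S) = {*, +}
Therefore, FIRST(P) = {*, +, ε}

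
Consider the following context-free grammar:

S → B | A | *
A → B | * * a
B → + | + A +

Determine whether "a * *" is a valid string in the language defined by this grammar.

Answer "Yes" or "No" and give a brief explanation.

No - no valid derivation exists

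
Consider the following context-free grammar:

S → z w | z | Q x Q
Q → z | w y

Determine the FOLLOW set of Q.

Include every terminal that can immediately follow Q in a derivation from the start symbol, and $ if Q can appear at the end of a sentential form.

We compute FOLLOW(Q) using the standard algorithm.
FOLLOW(S) starts with {$}.
FIRST(Q) = {w, z}
FIRST(S) = {w, z}
FOLLOW(Q) = {$, x}
FOLLOW(S) = {$}
Therefore, FOLLOW(Q) = {$, x}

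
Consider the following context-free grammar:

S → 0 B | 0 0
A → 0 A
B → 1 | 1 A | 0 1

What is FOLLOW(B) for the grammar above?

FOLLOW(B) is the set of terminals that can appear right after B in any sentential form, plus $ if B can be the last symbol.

We compute FOLLOW(B) using the standard algorithm.
FOLLOW(S) starts with {$}.
FIRST(A) = {0}
FIRST(B) = {0, 1}
FIRST(S) = {0}
FOLLOW(A) = {$}
FOLLOW(B) = {$}
FOLLOW(S) = {$}
Therefore, FOLLOW(B) = {$}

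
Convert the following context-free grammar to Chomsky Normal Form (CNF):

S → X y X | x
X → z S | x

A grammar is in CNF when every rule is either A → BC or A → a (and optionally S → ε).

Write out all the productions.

TY → y; S → x; TZ → z; X → x; S → X X0; X0 → TY X; X → TZ S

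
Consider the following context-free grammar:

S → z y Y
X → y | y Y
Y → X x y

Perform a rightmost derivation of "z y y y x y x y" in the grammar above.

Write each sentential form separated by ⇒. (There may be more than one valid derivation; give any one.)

S ⇒ z y Y ⇒ z y X x y ⇒ z y y Y x y ⇒ z y y X x y x y ⇒ z y y y x y x y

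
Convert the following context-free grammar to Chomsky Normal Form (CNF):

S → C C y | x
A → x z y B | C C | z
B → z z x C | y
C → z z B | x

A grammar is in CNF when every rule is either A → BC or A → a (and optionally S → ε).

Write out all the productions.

TY → y; S → x; TX → x; TZ → z; A → z; B → y; C → x; S → C X0; X0 → C TY; A → TX X1; X1 → TZ X2; X2 → TY B; A → C C; B → TZ X3; X3 → TZ X4; X4 → TX C; C → TZ X5; X5 → TZ B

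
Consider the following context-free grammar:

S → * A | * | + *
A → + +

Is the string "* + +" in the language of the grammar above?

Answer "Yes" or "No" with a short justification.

Yes - a valid derivation exists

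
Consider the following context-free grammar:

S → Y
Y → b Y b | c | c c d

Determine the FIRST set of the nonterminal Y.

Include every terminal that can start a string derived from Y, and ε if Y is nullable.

We compute FIRST(Y) using the standard algorithm.
FIRST(S) = {b, c}
FIRST(Y) = {b, c}
Therefore, FIRST(Y) = {b, c}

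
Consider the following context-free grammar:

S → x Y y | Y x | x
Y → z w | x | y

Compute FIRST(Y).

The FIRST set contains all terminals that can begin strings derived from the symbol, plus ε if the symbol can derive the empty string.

We compute FIRST(Y) using the standard algorithm.
FIRST(S) = {x, y, z}
FIRST(Y) = {x, y, z}
Therefore, FIRST(Y) = {x, y, z}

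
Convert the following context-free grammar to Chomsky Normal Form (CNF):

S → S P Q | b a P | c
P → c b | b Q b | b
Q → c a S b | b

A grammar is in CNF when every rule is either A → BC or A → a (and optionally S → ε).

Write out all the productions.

TB → b; TA → a; S → c; TC → c; P → b; Q → b; S → S X0; X0 → P Q; S → TB X1; X1 → TA P; P → TC TB; P → TB X2; X2 → Q TB; Q → TC X3; X3 → TA X4; X4 → S TB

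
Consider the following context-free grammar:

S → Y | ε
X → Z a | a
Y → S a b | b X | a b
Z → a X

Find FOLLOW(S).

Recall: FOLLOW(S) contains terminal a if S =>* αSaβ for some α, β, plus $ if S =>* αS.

We compute FOLLOW(S) using the standard algorithm.
FOLLOW(S) starts with {$}.
FIRST(S) = {a, b, ε}
FIRST(X) = {a}
FIRST(Y) = {a, b}
FIRST(Z) = {a}
FOLLOW(S) = {$, a}
FOLLOW(X) = {$, a}
FOLLOW(Y) = {$, a}
FOLLOW(Z) = {a}
Therefore, FOLLOW(S) = {$, a}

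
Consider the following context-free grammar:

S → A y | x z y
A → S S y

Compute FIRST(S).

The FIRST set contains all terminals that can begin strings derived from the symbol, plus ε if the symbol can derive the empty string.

We compute FIRST(S) using the standard algorithm.
FIRST(A) = {x}
FIRST(S) = {x}
Therefore, FIRST(S) = {x}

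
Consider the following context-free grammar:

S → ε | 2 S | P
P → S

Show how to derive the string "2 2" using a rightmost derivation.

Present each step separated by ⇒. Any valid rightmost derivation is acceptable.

S ⇒ 2 S ⇒ 2 2 S ⇒ 2 2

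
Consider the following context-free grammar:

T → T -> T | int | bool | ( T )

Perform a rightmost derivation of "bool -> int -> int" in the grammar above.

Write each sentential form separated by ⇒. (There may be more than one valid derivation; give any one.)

T ⇒ T -> T ⇒ T -> T -> T ⇒ T -> T -> int ⇒ T -> int -> int ⇒ bool -> int -> int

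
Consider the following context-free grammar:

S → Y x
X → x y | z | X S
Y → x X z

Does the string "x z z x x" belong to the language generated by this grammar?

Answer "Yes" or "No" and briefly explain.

No - no valid derivation exists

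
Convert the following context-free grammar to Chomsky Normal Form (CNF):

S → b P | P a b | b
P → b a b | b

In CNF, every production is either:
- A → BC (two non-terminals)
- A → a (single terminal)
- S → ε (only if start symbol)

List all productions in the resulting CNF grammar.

TB → b; TA → a; S → b; P → b; S → TB P; S → P X0; X0 → TA TB; P → TB X1; X1 → TA TB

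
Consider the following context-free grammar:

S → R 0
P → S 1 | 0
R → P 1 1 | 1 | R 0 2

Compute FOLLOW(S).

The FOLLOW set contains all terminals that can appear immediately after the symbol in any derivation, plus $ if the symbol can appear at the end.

We compute FOLLOW(S) using the standard algorithm.
FOLLOW(S) starts with {$}.
FIRST(P) = {0, 1}
FIRST(R) = {0, 1}
FIRST(S) = {0, 1}
FOLLOW(P) = {1}
FOLLOW(R) = {0}
FOLLOW(S) = {$, 1}
Therefore, FOLLOW(S) = {$, 1}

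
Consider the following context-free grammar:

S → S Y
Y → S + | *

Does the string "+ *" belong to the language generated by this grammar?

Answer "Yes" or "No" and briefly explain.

No - no valid derivation exists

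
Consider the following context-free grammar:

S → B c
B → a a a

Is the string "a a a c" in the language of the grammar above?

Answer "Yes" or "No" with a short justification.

Yes - a valid derivation exists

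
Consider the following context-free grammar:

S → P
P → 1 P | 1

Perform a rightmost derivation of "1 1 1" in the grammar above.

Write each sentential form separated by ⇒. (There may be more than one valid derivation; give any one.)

S ⇒ P ⇒ 1 P ⇒ 1 1 P ⇒ 1 1 1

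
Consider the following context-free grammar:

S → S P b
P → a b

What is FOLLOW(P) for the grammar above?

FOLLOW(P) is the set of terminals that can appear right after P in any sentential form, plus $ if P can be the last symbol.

We compute FOLLOW(P) using the standard algorithm.
FOLLOW(S) starts with {$}.
FIRST(P) = {a}
FIRST(S) = {}
FOLLOW(P) = {b}
FOLLOW(S) = {$, a}
Therefore, FOLLOW(P) = {b}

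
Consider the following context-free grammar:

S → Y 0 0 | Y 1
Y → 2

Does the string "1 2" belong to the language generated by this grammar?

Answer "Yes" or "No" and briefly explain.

No - no valid derivation exists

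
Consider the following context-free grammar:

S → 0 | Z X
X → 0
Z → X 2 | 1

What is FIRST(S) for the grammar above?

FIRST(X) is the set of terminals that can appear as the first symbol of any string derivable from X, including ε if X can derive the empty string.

We compute FIRST(S) using the standard algorithm.
FIRST(S) = {0, 1}
FIRST(X) = {0}
FIRST(Z) = {0, 1}
Therefore, FIRST(S) = {0, 1}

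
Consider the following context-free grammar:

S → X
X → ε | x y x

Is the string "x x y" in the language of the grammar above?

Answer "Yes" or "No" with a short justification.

No - no valid derivation exists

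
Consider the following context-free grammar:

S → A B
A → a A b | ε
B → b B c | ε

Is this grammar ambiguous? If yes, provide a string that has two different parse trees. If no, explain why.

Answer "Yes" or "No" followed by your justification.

No - the grammar is unambiguous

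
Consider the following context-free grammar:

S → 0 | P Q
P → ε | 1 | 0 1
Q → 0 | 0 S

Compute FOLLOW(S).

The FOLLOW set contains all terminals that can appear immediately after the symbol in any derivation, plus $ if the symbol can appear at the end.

We compute FOLLOW(S) using the standard algorithm.
FOLLOW(S) starts with {$}.
FIRST(P) = {0, 1, ε}
FIRST(Q) = {0}
FIRST(S) = {0, 1}
FOLLOW(P) = {0}
FOLLOW(Q) = {$}
FOLLOW(S) = {$}
Therefore, FOLLOW(S) = {$}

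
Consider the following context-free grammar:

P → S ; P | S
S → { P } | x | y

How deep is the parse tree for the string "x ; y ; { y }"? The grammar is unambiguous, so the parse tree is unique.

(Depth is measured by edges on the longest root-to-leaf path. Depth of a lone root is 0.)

6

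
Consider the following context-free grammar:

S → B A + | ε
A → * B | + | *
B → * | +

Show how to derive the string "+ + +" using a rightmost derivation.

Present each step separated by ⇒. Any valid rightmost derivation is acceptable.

S ⇒ B A + ⇒ B + + ⇒ + + +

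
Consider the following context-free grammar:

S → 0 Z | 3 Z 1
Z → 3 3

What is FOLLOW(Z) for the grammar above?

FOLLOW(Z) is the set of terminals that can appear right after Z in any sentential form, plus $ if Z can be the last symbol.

We compute FOLLOW(Z) using the standard algorithm.
FOLLOW(S) starts with {$}.
FIRST(S) = {0, 3}
FIRST(Z) = {3}
FOLLOW(S) = {$}
FOLLOW(Z) = {$, 1}
Therefore, FOLLOW(Z) = {$, 1}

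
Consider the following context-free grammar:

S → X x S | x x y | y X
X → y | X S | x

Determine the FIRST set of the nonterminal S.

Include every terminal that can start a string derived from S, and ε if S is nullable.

We compute FIRST(S) using the standard algorithm.
FIRST(S) = {x, y}
FIRST(X) = {x, y}
Therefore, FIRST(S) = {x, y}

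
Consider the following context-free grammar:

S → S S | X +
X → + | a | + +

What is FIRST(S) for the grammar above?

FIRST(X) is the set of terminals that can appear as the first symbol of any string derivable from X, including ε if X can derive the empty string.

We compute FIRST(S) using the standard algorithm.
FIRST(S) = {+, a}
FIRST(X) = {+, a}
Therefore, FIRST(S) = {+, a}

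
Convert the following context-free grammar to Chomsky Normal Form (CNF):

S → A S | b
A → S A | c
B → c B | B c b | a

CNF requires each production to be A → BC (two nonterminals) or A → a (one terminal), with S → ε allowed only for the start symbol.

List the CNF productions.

S → b; A → c; TC → c; TB → b; B → a; S → A S; A → S A; B → TC B; B → B X0; X0 → TC TB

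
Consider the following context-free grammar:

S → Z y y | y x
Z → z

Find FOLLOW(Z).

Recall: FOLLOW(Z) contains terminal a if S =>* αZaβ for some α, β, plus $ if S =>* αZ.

We compute FOLLOW(Z) using the standard algorithm.
FOLLOW(S) starts with {$}.
FIRST(S) = {y, z}
FIRST(Z) = {z}
FOLLOW(S) = {$}
FOLLOW(Z) = {y}
Therefore, FOLLOW(Z) = {y}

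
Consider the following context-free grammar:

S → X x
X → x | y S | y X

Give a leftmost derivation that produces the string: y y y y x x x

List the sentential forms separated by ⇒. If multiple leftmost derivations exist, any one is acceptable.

S ⇒ X x ⇒ y X x ⇒ y y S x ⇒ y y X x x ⇒ y y y X x x ⇒ y y y y X x x ⇒ y y y y x x x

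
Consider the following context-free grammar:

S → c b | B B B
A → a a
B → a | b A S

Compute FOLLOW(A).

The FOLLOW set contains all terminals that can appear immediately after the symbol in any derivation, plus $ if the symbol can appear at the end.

We compute FOLLOW(A) using the standard algorithm.
FOLLOW(S) starts with {$}.
FIRST(A) = {a}
FIRST(B) = {a, b}
FIRST(S) = {a, b, c}
FOLLOW(A) = {a, b, c}
FOLLOW(B) = {$, a, b}
FOLLOW(S) = {$, a, b}
Therefore, FOLLOW(A) = {a, b, c}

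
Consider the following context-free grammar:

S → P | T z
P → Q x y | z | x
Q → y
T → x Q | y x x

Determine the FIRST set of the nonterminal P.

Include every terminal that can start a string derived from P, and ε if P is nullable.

We compute FIRST(P) using the standard algorithm.
FIRST(P) = {x, y, z}
FIRST(Q) = {y}
FIRST(S) = {x, y, z}
FIRST(T) = {x, y}
Therefore, FIRST(P) = {x, y, z}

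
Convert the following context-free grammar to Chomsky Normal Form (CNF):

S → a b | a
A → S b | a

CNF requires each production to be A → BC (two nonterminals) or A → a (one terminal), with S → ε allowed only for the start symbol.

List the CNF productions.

TA → a; TB → b; S → a; A → a; S → TA TB; A → S TB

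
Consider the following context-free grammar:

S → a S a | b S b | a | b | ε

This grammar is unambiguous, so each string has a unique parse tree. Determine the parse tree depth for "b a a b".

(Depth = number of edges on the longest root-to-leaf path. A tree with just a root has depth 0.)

3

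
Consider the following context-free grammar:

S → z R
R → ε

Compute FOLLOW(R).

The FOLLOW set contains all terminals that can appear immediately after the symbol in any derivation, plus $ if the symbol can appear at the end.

We compute FOLLOW(R) using the standard algorithm.
FOLLOW(S) starts with {$}.
FIRST(R) = {ε}
FIRST(S) = {z}
FOLLOW(R) = {$}
FOLLOW(S) = {$}
Therefore, FOLLOW(R) = {$}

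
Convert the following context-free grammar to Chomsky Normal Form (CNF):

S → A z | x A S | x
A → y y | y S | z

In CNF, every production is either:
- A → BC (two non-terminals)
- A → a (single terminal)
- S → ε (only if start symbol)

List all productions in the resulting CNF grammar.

TZ → z; TX → x; S → x; TY → y; A → z; S → A TZ; S → TX X0; X0 → A S; A → TY TY; A → TY S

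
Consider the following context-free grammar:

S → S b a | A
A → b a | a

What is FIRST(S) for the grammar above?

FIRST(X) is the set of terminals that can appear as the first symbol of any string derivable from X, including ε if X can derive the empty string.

We compute FIRST(S) using the standard algorithm.
FIRST(A) = {a, b}
FIRST(S) = {a, b}
Therefore, FIRST(S) = {a, b}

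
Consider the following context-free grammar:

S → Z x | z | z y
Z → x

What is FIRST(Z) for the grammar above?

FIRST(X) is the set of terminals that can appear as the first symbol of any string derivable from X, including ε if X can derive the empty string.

We compute FIRST(Z) using the standard algorithm.
FIRST(S) = {x, z}
FIRST(Z) = {x}
Therefore, FIRST(Z) = {x}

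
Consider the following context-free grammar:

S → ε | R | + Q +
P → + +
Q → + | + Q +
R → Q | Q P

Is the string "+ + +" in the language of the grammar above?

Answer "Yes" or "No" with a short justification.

Yes - a valid derivation exists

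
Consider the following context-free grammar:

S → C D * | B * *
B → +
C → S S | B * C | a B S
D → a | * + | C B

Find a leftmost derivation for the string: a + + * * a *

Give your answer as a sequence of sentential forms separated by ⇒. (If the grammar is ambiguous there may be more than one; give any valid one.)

S ⇒ C D * ⇒ a B S D * ⇒ a + S D * ⇒ a + B * * D * ⇒ a + + * * D * ⇒ a + + * * a *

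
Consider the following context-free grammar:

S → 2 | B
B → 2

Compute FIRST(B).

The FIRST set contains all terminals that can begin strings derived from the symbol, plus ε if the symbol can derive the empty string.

We compute FIRST(B) using the standard algorithm.
FIRST(B) = {2}
FIRST(S) = {2}
Therefore, FIRST(B) = {2}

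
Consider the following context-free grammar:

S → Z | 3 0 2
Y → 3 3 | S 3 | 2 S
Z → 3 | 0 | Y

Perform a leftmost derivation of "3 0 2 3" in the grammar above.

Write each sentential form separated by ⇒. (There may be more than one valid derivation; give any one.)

S ⇒ Z ⇒ Y ⇒ S 3 ⇒ 3 0 2 3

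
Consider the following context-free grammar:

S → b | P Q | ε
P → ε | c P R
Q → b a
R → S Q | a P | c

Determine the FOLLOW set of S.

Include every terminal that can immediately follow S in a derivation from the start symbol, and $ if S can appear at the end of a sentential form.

We compute FOLLOW(S) using the standard algorithm.
FOLLOW(S) starts with {$}.
FIRST(P) = {c, ε}
FIRST(Q) = {b}
FIRST(R) = {a, b, c}
FIRST(S) = {b, c, ε}
FOLLOW(P) = {a, b, c}
FOLLOW(Q) = {$, a, b, c}
FOLLOW(R) = {a, b, c}
FOLLOW(S) = {$, b}
Therefore, FOLLOW(S) = {$, b}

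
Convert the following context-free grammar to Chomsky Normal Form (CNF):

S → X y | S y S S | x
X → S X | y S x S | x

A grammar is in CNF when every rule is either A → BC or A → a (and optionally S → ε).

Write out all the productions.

TY → y; S → x; TX → x; X → x; S → X TY; S → S X0; X0 → TY X1; X1 → S S; X → S X; X → TY X2; X2 → S X3; X3 → TX S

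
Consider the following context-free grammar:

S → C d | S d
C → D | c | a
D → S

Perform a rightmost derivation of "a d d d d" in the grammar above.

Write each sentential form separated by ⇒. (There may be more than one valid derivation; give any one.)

S ⇒ S d ⇒ S d d ⇒ S d d d ⇒ C d d d d ⇒ a d d d d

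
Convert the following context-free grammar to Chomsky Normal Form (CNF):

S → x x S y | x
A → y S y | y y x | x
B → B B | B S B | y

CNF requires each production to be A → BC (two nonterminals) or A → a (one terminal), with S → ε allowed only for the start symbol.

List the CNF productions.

TX → x; TY → y; S → x; A → x; B → y; S → TX X0; X0 → TX X1; X1 → S TY; A → TY X2; X2 → S TY; A → TY X3; X3 → TY TX; B → B B; B → B X4; X4 → S B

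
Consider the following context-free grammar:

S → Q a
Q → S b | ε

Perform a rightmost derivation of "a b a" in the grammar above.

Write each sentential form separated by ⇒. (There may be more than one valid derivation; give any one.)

S ⇒ Q a ⇒ S b a ⇒ Q a b a ⇒ a b a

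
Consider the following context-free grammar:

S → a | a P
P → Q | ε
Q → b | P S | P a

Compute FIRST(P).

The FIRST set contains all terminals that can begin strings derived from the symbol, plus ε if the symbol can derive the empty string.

We compute FIRST(P) using the standard algorithm.
FIRST(P) = {a, b, ε}
FIRST(Q) = {a, b}
FIRST(S) = {a}
Therefore, FIRST(P) = {a, b, ε}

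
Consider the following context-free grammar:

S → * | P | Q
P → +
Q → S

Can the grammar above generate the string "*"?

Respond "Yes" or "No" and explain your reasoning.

Yes - a valid derivation exists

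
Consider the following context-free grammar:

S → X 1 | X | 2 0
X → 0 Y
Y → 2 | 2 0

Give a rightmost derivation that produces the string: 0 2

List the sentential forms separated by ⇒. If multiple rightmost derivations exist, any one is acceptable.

S ⇒ X ⇒ 0 Y ⇒ 0 2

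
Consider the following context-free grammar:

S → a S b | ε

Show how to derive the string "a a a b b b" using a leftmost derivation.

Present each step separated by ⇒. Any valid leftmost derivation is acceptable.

S ⇒ a S b ⇒ a a S b b ⇒ a a a S b b b ⇒ a a a b b b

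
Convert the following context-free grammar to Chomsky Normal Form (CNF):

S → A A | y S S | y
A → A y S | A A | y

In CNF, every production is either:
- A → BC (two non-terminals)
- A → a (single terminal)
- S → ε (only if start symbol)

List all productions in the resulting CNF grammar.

TY → y; S → y; A → y; S → A A; S → TY X0; X0 → S S; A → A X1; X1 → TY S; A → A A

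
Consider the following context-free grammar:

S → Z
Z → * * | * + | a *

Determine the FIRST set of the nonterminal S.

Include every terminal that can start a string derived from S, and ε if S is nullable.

We compute FIRST(S) using the standard algorithm.
FIRST(S) = {*, a}
FIRST(Z) = {*, a}
Therefore, FIRST(S) = {*, a}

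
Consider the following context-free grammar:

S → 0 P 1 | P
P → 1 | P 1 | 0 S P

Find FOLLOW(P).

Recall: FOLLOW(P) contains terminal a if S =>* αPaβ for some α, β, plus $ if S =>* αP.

We compute FOLLOW(P) using the standard algorithm.
FOLLOW(S) starts with {$}.
FIRST(P) = {0, 1}
FIRST(S) = {0, 1}
FOLLOW(P) = {$, 0, 1}
FOLLOW(S) = {$, 0, 1}
Therefore, FOLLOW(P) = {$, 0, 1}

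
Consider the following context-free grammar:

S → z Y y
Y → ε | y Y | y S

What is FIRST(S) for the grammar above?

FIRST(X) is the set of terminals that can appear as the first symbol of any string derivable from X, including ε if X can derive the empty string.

We compute FIRST(S) using the standard algorithm.
FIRST(S) = {z}
FIRST(Y) = {y, ε}
Therefore, FIRST(S) = {z}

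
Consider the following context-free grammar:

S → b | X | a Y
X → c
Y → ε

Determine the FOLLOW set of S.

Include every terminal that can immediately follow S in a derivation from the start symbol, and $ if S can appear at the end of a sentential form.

We compute FOLLOW(S) using the standard algorithm.
FOLLOW(S) starts with {$}.
FIRST(S) = {a, b, c}
FIRST(X) = {c}
FIRST(Y) = {ε}
FOLLOW(S) = {$}
FOLLOW(X) = {$}
FOLLOW(Y) = {$}
Therefore, FOLLOW(S) = {$}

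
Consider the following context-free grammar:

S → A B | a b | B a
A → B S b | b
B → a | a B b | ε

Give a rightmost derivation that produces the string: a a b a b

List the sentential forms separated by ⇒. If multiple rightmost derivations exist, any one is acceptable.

S ⇒ A B ⇒ A a B b ⇒ A a b ⇒ B S b a b ⇒ B B a b a b ⇒ B a a b a b ⇒ a a b a b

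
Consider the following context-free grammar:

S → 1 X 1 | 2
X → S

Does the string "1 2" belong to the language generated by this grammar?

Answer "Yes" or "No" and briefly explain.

No - no valid derivation exists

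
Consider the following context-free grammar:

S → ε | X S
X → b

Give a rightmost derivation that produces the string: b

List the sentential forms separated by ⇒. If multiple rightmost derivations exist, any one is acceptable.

S ⇒ X S ⇒ X ⇒ b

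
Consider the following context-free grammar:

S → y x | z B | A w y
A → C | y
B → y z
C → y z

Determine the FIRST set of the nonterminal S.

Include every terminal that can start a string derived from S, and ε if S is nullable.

We compute FIRST(S) using the standard algorithm.
FIRST(A) = {y}
FIRST(B) = {y}
FIRST(C) = {y}
FIRST(S) = {y, z}
Therefore, FIRST(S) = {y, z}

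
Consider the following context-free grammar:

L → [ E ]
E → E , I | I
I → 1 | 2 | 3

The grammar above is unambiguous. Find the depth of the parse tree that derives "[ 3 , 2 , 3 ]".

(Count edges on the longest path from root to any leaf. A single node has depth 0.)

5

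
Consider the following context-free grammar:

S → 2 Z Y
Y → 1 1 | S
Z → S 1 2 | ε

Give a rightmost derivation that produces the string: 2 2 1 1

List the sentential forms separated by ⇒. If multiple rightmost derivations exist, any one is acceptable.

S ⇒ 2 Z Y ⇒ 2 Z S ⇒ 2 Z 2 Z Y ⇒ 2 Z 2 Z 1 1 ⇒ 2 Z 2 1 1 ⇒ 2 2 1 1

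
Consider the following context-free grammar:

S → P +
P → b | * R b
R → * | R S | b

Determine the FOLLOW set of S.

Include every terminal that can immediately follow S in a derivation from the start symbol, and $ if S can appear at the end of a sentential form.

We compute FOLLOW(S) using the standard algorithm.
FOLLOW(S) starts with {$}.
FIRST(P) = {*, b}
FIRST(R) = {*, b}
FIRST(S) = {*, b}
FOLLOW(P) = {+}
FOLLOW(R) = {*, b}
FOLLOW(S) = {$, *, b}
Therefore, FOLLOW(S) = {$, *, b}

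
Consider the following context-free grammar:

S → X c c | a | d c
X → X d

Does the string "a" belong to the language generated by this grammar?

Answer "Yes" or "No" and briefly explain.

Yes - a valid derivation exists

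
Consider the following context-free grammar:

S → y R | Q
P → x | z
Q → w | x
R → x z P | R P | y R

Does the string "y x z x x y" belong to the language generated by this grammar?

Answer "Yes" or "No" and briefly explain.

No - no valid derivation exists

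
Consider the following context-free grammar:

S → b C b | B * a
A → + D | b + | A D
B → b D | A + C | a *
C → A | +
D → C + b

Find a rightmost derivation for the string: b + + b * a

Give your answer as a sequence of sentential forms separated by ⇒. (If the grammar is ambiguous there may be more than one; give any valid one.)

S ⇒ B * a ⇒ b D * a ⇒ b C + b * a ⇒ b + + b * a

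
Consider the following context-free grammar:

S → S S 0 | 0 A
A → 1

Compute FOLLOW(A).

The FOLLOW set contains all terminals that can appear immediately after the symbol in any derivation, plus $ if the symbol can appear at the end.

We compute FOLLOW(A) using the standard algorithm.
FOLLOW(S) starts with {$}.
FIRST(A) = {1}
FIRST(S) = {0}
FOLLOW(A) = {$, 0}
FOLLOW(S) = {$, 0}
Therefore, FOLLOW(A) = {$, 0}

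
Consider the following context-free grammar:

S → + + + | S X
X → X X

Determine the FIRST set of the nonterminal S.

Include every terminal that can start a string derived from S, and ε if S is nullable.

We compute FIRST(S) using the standard algorithm.
FIRST(S) = {+}
FIRST(X) = {}
Therefore, FIRST(S) = {+}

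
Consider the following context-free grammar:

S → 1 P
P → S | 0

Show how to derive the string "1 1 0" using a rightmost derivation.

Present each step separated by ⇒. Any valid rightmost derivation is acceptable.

S ⇒ 1 P ⇒ 1 S ⇒ 1 1 P ⇒ 1 1 0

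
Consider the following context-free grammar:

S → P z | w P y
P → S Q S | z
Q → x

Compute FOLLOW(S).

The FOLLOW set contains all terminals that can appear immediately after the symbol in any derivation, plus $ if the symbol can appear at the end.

We compute FOLLOW(S) using the standard algorithm.
FOLLOW(S) starts with {$}.
FIRST(P) = {w, z}
FIRST(Q) = {x}
FIRST(S) = {w, z}
FOLLOW(P) = {y, z}
FOLLOW(Q) = {w, z}
FOLLOW(S) = {$, x, y, z}
Therefore, FOLLOW(S) = {$, x, y, z}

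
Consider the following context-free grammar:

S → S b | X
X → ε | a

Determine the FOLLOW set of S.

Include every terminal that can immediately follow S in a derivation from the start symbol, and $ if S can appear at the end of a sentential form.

We compute FOLLOW(S) using the standard algorithm.
FOLLOW(S) starts with {$}.
FIRST(S) = {a, b, ε}
FIRST(X) = {a, ε}
FOLLOW(S) = {$, b}
FOLLOW(X) = {$, b}
Therefore, FOLLOW(S) = {$, b}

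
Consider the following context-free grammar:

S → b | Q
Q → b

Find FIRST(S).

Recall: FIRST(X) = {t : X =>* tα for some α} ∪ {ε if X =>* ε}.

We compute FIRST(S) using the standard algorithm.
FIRST(Q) = {b}
FIRST(S) = {b}
Therefore, FIRST(S) = {b}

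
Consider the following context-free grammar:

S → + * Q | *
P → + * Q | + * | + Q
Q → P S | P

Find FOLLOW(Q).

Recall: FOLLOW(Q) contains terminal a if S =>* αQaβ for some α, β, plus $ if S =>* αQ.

We compute FOLLOW(Q) using the standard algorithm.
FOLLOW(S) starts with {$}.
FIRST(P) = {+}
FIRST(Q) = {+}
FIRST(S) = {*, +}
FOLLOW(P) = {$, *, +}
FOLLOW(Q) = {$, *, +}
FOLLOW(S) = {$, *, +}
Therefore, FOLLOW(Q) = {$, *, +}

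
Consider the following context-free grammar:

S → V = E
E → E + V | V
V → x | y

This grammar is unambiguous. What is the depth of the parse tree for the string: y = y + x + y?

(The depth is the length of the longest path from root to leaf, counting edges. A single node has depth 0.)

5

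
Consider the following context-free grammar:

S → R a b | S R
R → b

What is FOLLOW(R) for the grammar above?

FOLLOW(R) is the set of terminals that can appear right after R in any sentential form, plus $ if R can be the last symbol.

We compute FOLLOW(R) using the standard algorithm.
FOLLOW(S) starts with {$}.
FIRST(R) = {b}
FIRST(S) = {b}
FOLLOW(R) = {$, a, b}
FOLLOW(S) = {$, b}
Therefore, FOLLOW(R) = {$, a, b}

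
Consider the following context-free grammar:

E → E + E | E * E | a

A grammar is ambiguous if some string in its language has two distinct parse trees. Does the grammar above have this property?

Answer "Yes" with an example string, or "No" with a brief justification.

Yes - the string 'a + a + a * a * a + a' has two distinct parse trees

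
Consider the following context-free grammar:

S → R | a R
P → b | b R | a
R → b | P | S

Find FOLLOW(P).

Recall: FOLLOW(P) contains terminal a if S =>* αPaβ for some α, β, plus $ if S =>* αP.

We compute FOLLOW(P) using the standard algorithm.
FOLLOW(S) starts with {$}.
FIRST(P) = {a, b}
FIRST(R) = {a, b}
FIRST(S) = {a, b}
FOLLOW(P) = {$}
FOLLOW(R) = {$}
FOLLOW(S) = {$}
Therefore, FOLLOW(P) = {$}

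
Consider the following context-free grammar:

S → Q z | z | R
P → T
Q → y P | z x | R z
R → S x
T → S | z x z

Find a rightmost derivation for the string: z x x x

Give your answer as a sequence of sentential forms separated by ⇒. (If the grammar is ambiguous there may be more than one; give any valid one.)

S ⇒ R ⇒ S x ⇒ R x ⇒ S x x ⇒ R x x ⇒ S x x x ⇒ z x x x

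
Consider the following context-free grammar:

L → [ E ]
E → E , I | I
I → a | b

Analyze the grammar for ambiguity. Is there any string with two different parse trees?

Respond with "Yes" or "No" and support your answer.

No - the grammar is unambiguous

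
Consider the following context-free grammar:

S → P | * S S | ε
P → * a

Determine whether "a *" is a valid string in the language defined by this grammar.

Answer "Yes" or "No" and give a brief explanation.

No - no valid derivation exists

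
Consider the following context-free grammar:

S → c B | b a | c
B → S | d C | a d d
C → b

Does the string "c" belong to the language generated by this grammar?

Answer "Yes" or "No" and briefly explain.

Yes - a valid derivation exists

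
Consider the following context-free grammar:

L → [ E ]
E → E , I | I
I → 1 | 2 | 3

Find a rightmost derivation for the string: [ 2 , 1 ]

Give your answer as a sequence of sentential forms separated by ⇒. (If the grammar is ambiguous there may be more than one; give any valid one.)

L ⇒ [ E ] ⇒ [ E , I ] ⇒ [ E , 1 ] ⇒ [ I , 1 ] ⇒ [ 2 , 1 ]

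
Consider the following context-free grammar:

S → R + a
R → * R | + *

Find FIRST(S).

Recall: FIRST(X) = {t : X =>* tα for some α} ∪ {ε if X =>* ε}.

We compute FIRST(S) using the standard algorithm.
FIRST(R) = {*, +}
FIRST(S) = {*, +}
Therefore, FIRST(S) = {*, +}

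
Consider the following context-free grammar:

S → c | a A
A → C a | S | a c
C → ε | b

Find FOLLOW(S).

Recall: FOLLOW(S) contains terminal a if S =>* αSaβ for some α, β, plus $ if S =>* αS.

We compute FOLLOW(S) using the standard algorithm.
FOLLOW(S) starts with {$}.
FIRST(A) = {a, b, c}
FIRST(C) = {b, ε}
FIRST(S) = {a, c}
FOLLOW(A) = {$}
FOLLOW(C) = {a}
FOLLOW(S) = {$}
Therefore, FOLLOW(S) = {$}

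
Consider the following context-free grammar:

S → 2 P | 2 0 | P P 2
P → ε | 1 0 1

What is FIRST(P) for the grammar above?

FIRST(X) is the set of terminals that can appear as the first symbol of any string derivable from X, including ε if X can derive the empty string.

We compute FIRST(P) using the standard algorithm.
FIRST(P) = {1, ε}
FIRST(S) = {1, 2}
Therefore, FIRST(P) = {1, ε}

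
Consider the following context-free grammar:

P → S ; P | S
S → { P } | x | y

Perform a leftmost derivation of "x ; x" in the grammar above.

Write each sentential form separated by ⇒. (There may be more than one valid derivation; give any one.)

P ⇒ S ; P ⇒ x ; P ⇒ x ; S ⇒ x ; x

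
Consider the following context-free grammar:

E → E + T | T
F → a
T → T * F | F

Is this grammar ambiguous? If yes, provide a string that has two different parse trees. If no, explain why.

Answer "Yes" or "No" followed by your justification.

No - the grammar is unambiguous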